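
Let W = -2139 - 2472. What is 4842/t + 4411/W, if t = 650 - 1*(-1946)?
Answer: 5437753/5985078 ≈ 0.90855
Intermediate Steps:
W = -4611
t = 2596 (t = 650 + 1946 = 2596)
4842/t + 4411/W = 4842/2596 + 4411/(-4611) = 4842*(1/2596) + 4411*(-1/4611) = 2421/1298 - 4411/4611 = 5437753/5985078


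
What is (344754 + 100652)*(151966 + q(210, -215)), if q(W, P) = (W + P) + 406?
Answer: 67865176002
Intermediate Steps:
q(W, P) = 406 + P + W (q(W, P) = (P + W) + 406 = 406 + P + W)
(344754 + 100652)*(151966 + q(210, -215)) = (344754 + 100652)*(151966 + (406 - 215 + 210)) = 445406*(151966 + 401) = 445406*152367 = 67865176002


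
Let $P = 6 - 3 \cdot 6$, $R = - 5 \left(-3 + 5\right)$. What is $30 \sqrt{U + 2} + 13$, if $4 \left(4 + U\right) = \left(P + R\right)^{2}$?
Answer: $13 + 30 \sqrt{119} \approx 340.26$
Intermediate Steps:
$R = -10$ ($R = \left(-5\right) 2 = -10$)
$P = -12$ ($P = 6 - 18 = -12$)
$U = 117$ ($U = -4 + \frac{\left(-12 - 10\right)^{2}}{4} = -4 + \frac{\left(-22\right)^{2}}{4} = -4 + \frac{1}{4} \cdot 484 = -4 + 121 = 117$)
$30 \sqrt{U + 2} + 13 = 30 \sqrt{117 + 2} + 13 = 30 \sqrt{119} + 13 = 13 + 30 \sqrt{119}$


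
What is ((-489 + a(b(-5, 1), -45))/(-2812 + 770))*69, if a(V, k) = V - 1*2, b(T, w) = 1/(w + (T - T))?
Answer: 16905/1021 ≈ 16.557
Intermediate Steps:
b(T, w) = 1/w (b(T, w) = 1/(w + 0) = 1/w)
a(V, k) = -2 + V (a(V, k) = V - 2 = -2 + V)
((-489 + a(b(-5, 1), -45))/(-2812 + 770))*69 = ((-489 + (-2 + 1/1))/(-2812 + 770))*69 = ((-489 + (-2 + 1))/(-2042))*69 = ((-489 - 1)*(-1/2042))*69 = -490*(-1/2042)*69 = (245/1021)*69 = 16905/1021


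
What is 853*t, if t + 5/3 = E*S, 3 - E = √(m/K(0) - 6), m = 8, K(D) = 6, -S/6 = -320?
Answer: 14735575/3 - 545920*I*√42 ≈ 4.9119e+6 - 3.538e+6*I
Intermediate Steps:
S = 1920 (S = -6*(-320) = 1920)
E = 3 - I*√42/3 (E = 3 - √(8/6 - 6) = 3 - √(8*(⅙) - 6) = 3 - √(4/3 - 6) = 3 - √(-14/3) = 3 - I*√42/3 ≈ 3.0 - 2.1602*I)
t = 17275/3 - 640*I*√42 (t = -5/3 + (3 - I*√42/3)*1920 = -5/3 + (5760 - 640*I*√42) = 17275/3 - 640*I*√42 ≈ 5758.3 - 4147.7*I)
853*t = 853*(17275/3 - 640*I*√42) = 14735575/3 - 545920*I*√42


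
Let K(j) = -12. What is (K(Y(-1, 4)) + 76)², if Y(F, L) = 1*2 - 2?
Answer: 4096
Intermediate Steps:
Y(F, L) = 0 (Y(F, L) = 2 - 2 = 0)
(K(Y(-1, 4)) + 76)² = (-12 + 76)² = 64² = 4096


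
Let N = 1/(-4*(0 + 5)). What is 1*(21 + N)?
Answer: 419/20 ≈ 20.950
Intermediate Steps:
N = -1/20 (N = 1/(-4*5) = 1/(-20) = -1/20 ≈ -0.050000)
1*(21 + N) = 1*(21 - 1/20) = 1*(419/20) = 419/20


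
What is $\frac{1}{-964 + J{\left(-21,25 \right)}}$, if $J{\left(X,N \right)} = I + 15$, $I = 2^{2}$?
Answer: $- \frac{1}{945} \approx -0.0010582$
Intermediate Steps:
$I = 4$
$J{\left(X,N \right)} = 19$ ($J{\left(X,N \right)} = 4 + 15 = 19$)
$\frac{1}{-964 + J{\left(-21,25 \right)}} = \frac{1}{-964 + 19} = \frac{1}{-945} = - \frac{1}{945}$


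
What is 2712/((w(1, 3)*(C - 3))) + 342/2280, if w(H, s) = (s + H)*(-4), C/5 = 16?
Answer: -3159/1540 ≈ -2.0513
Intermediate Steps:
C = 80 (C = 5*16 = 80)
w(H, s) = -4*H - 4*s (w(H, s) = (H + s)*(-4) = -4*H - 4*s)
2712/((w(1, 3)*(C - 3))) + 342/2280 = 2712/(((-4*1 - 4*3)*(80 - 3))) + 342/2280 = 2712/(((-4 - 12)*77)) + 342*(1/2280) = 2712/((-16*77)) + 3/20 = 2712/(-1232) + 3/20 = 2712*(-1/1232) + 3/20 = -339/154 + 3/20 = -3159/1540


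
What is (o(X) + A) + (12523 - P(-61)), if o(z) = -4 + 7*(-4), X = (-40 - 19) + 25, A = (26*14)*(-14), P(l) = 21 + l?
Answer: 7435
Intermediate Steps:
A = -5096 (A = 364*(-14) = -5096)
X = -34 (X = -59 + 25 = -34)
o(z) = -32 (o(z) = -4 - 28 = -32)
(o(X) + A) + (12523 - P(-61)) = (-32 - 5096) + (12523 - (21 - 61)) = -5128 + (12523 - 1*(-40)) = -5128 + (12523 + 40) = -5128 + 12563 = 7435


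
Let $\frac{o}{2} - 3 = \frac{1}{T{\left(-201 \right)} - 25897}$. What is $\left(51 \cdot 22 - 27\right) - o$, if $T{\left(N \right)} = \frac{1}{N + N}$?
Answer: $\frac{11337138759}{10410595} \approx 1089.0$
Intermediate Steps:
$T{\left(N \right)} = \frac{1}{2 N}$
$o = \frac{62462766}{10410595}$ ($o = 6 + \frac{2}{\frac{1}{2 \left(-201\right)} - 25897} = 6 + \frac{2}{\frac{1}{2} \left(- \frac{1}{201}\right) - 25897} = 6 + \frac{2}{- \frac{1}{402} - 25897} = 6 + \frac{2}{- \frac{10410595}{402}} = 6 + 2 \left(- \frac{402}{10410595}\right) = 6 - \frac{804}{10410595} = \frac{62462766}{10410595} \approx 5.9999$)
$\left(51 \cdot 22 - 27\right) - o = \left(51 \cdot 22 - 27\right) - \frac{62462766}{10410595} = \left(1122 - 27\right) - \frac{62462766}{10410595} = 1095 - \frac{62462766}{10410595} = \frac{11337138759}{10410595}$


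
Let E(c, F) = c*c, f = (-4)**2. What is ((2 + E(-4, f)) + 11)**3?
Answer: 24389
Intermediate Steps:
f = 16
E(c, F) = c**2
((2 + E(-4, f)) + 11)**3 = ((2 + (-4)**2) + 11)**3 = ((2 + 16) + 11)**3 = (18 + 11)**3 = 29**3 = 24389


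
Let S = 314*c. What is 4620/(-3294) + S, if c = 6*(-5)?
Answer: -5172350/549 ≈ -9421.4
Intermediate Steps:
c = -30
S = -9420 (S = 314*(-30) = -9420)
4620/(-3294) + S = 4620/(-3294) - 9420 = 4620*(-1/3294) - 9420 = -770/549 - 9420 = -5172350/549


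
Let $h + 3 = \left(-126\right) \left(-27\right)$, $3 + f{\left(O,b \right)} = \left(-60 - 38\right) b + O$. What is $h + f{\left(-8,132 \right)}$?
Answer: $-9548$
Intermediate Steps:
$f{\left(O,b \right)} = -3 + O - 98 b$ ($f{\left(O,b \right)} = -3 + \left(\left(-60 - 38\right) b + O\right) = -3 + \left(- 98 b + O\right) = -3 + \left(O - 98 b\right) = -3 + O - 98 b$)
$h = 3399$ ($h = -3 - -3402 = -3 + 3402 = 3399$)
$h + f{\left(-8,132 \right)} = 3399 - 12947 = -9548$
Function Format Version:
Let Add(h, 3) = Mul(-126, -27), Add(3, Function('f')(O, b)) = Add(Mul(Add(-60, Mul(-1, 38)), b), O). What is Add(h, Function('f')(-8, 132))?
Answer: -9548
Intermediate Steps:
Function('f')(O, b) = Add(-3, O, Mul(-98, b)) (Function('f')(O, b) = Add(-3, Add(Mul(Add(-60, Mul(-1, 38)), b), O)) = Add(-3, Add(Mul(Add(-60, -38), b), O)) = Add(-3, Add(Mul(-98, b), O)) = Add(-3, Add(O, Mul(-98, b))) = Add(-3, O, Mul(-98, b)))
h = 3399 (h = Add(-3, Mul(-126, -27)) = Add(-3, 3402) = 3399)
Add(h, Function('f')(-8, 132)) = Add(3399, Add(-3, -8, Mul(-98, 132))) = Add(3399, Add(-3, -8, -12936)) = Add(3399, -12947) = -9548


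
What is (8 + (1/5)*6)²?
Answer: 2116/25 ≈ 84.640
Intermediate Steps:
(8 + (1/5)*6)² = (8 + (1*(⅕))*6)² = (8 + (⅕)*6)² = (8 + 6/5)² = (46/5)² = 2116/25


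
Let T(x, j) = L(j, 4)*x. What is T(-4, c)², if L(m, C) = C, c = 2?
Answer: 256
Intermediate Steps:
T(x, j) = 4*x
T(-4, c)² = (4*(-4))² = (-16)² = 256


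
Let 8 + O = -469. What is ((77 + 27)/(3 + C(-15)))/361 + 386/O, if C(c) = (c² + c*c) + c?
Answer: -10163990/12570381 ≈ -0.80857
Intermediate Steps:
O = -477 (O = -8 - 469 = -477)
C(c) = c + 2*c² (C(c) = (c² + c²) + c = 2*c² + c = c + 2*c²)
((77 + 27)/(3 + C(-15)))/361 + 386/O = ((77 + 27)/(3 - 15*(1 + 2*(-15))))/361 + 386/(-477) = (104/(3 - 15*(1 - 30)))*(1/361) + 386*(-1/477) = (104/(3 - 15*(-29)))*(1/361) - 386/477 = (104/(3 + 435))*(1/361) - 386/477 = (104/438)*(1/361) - 386/477 = (104*(1/438))*(1/361) - 386/477 = (52/219)*(1/361) - 386/477 = 52/79059 - 386/477 = -10163990/12570381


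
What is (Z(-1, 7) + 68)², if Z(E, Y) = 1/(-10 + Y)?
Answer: 41209/9 ≈ 4578.8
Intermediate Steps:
(Z(-1, 7) + 68)² = (1/(-10 + 7) + 68)² = (1/(-3) + 68)² = (-⅓ + 68)² = (203/3)² = 41209/9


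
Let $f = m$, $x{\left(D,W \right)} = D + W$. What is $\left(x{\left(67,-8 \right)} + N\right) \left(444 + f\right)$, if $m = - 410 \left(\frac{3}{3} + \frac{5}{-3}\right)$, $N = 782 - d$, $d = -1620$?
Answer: $\frac{5296072}{3} \approx 1.7654 \cdot 10^{6}$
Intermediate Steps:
$N = 2402$ ($N = 782 - -1620 = 782 + 1620 = 2402$)
$m = \frac{820}{3}$ ($m = - 410 \left(3 \cdot \frac{1}{3} + 5 \left(- \frac{1}{3}\right)\right) = - 410 \left(1 - \frac{5}{3}\right) = \left(-410\right) \left(- \frac{2}{3}\right) = \frac{820}{3} \approx 273.33$)
$f = \frac{820}{3} \approx 273.33$
$\left(x{\left(67,-8 \right)} + N\right) \left(444 + f\right) = \left(\left(67 - 8\right) + 2402\right) \left(444 + \frac{820}{3}\right) = \left(59 + 2402\right) \frac{2152}{3} = 2461 \cdot \frac{2152}{3} = \frac{5296072}{3}$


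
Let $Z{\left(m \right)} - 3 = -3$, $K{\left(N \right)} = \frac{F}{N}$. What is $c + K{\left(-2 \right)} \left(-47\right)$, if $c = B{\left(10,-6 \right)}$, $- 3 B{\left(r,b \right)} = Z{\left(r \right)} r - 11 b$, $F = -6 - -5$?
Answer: $- \frac{91}{2} \approx -45.5$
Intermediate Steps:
$F = -1$ ($F = -6 + 5 = -1$)
$K{\left(N \right)} = - \frac{1}{N}$
$Z{\left(m \right)} = 0$ ($Z{\left(m \right)} = 3 - 3 = 0$)
$B{\left(r,b \right)} = \frac{11 b}{3}$ ($B{\left(r,b \right)} = - \frac{0 r - 11 b}{3} = - \frac{0 - 11 b}{3} = - \frac{\left(-11\right) b}{3} = \frac{11 b}{3}$)
$c = -22$ ($c = \frac{11}{3} \left(-6\right) = -22$)
$c + K{\left(-2 \right)} \left(-47\right) = -22 + - \frac{1}{-2} \left(-47\right) = -22 + \left(-1\right) \left(- \frac{1}{2}\right) \left(-47\right) = -22 + \frac{1}{2} \left(-47\right) = -22 - \frac{47}{2} = - \frac{91}{2}$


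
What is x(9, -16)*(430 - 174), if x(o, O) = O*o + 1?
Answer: -36608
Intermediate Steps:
x(o, O) = 1 + O*o
x(9, -16)*(430 - 174) = (1 - 16*9)*(430 - 174) = (1 - 144)*256 = -143*256 = -36608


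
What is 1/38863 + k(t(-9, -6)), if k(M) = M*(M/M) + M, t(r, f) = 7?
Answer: 544083/38863 ≈ 14.000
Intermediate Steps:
k(M) = 2*M (k(M) = M*1 + M = M + M = 2*M)
1/38863 + k(t(-9, -6)) = 1/38863 + 2*7 = 1/38863 + 14 = 544083/38863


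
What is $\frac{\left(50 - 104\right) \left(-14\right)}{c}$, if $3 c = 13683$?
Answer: $\frac{756}{4561} \approx 0.16575$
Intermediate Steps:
$c = 4561$ ($c = \frac{1}{3} \cdot 13683 = 4561$)
$\frac{\left(50 - 104\right) \left(-14\right)}{c} = \frac{\left(50 - 104\right) \left(-14\right)}{4561} = \left(-54\right) \left(-14\right) \frac{1}{4561} = 756 \cdot \frac{1}{4561} = \frac{756}{4561}$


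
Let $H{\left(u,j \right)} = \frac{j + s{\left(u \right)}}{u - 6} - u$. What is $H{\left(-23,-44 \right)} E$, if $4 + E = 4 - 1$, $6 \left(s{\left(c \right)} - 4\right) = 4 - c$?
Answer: $- \frac{1405}{58} \approx -24.224$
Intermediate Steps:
$s{\left(c \right)} = \frac{14}{3} - \frac{c}{6}$ ($s{\left(c \right)} = 4 + \frac{4 - c}{6} = 4 - \left(- \frac{2}{3} + \frac{c}{6}\right) = \frac{14}{3} - \frac{c}{6}$)
$E = -1$ ($E = -4 + \left(4 - 1\right) = -4 + 3 = -1$)
$H{\left(u,j \right)} = - u + \frac{\frac{14}{3} + j - \frac{u}{6}}{-6 + u}$ ($H{\left(u,j \right)} = \frac{j - \left(- \frac{14}{3} + \frac{u}{6}\right)}{u - 6} - u = \frac{\frac{14}{3} + j - \frac{u}{6}}{-6 + u} - u = - u + \frac{\frac{14}{3} + j - \frac{u}{6}}{-6 + u}$)
$H{\left(-23,-44 \right)} E = \frac{\frac{14}{3} - 44 - \left(-23\right)^{2} + \frac{35}{6} \left(-23\right)}{-6 - 23} \left(-1\right) = \frac{\frac{14}{3} - 44 - 529 - \frac{805}{6}}{-29} \left(-1\right) = - \frac{\frac{14}{3} - 44 - 529 - \frac{805}{6}}{29} \left(-1\right) = \left(- \frac{1}{29}\right) \left(- \frac{1405}{2}\right) \left(-1\right) = \frac{1405}{58} \left(-1\right) = - \frac{1405}{58}$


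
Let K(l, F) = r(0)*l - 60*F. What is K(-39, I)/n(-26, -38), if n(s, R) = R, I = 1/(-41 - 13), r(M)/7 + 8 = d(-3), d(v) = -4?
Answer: -14747/171 ≈ -86.240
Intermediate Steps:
r(M) = -84 (r(M) = -56 + 7*(-4) = -56 - 28 = -84)
I = -1/54 (I = 1/(-54) = -1/54 ≈ -0.018519)
K(l, F) = -84*l - 60*F
K(-39, I)/n(-26, -38) = (-84*(-39) - 60*(-1/54))/(-38) = (3276 + 10/9)*(-1/38) = (29494/9)*(-1/38) = -14747/171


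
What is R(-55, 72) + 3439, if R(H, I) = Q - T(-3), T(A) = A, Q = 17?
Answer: 3459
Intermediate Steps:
R(H, I) = 20 (R(H, I) = 17 - 1*(-3) = 17 + 3 = 20)
R(-55, 72) + 3439 = 20 + 3439 = 3459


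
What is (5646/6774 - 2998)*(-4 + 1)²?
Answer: -30454209/1129 ≈ -26975.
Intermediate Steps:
(5646/6774 - 2998)*(-4 + 1)² = (5646*(1/6774) - 2998)*(-3)² = (941/1129 - 2998)*9 = -3383801/1129*9 = -30454209/1129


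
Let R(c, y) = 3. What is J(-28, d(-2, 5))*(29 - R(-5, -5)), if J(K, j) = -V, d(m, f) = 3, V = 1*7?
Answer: -182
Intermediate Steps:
V = 7
J(K, j) = -7 (J(K, j) = -1*7 = -7)
J(-28, d(-2, 5))*(29 - R(-5, -5)) = -7*(29 - 1*3) = -7*(29 - 3) = -7*26 = -182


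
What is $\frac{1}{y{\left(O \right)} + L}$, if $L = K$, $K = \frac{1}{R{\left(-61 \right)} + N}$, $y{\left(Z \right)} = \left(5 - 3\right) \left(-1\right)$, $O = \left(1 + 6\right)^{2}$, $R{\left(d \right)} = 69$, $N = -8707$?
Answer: $- \frac{8638}{17277} \approx -0.49997$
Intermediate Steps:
$O = 49$ ($O = 7^{2} = 49$)
$y{\left(Z \right)} = -2$ ($y{\left(Z \right)} = 2 \left(-1\right) = -2$)
$K = - \frac{1}{8638}$ ($K = \frac{1}{69 - 8707} = \frac{1}{-8638} = - \frac{1}{8638} \approx -0.00011577$)
$L = - \frac{1}{8638} \approx -0.00011577$
$\frac{1}{y{\left(O \right)} + L} = \frac{1}{-2 - \frac{1}{8638}} = \frac{1}{- \frac{17277}{8638}} = - \frac{8638}{17277}$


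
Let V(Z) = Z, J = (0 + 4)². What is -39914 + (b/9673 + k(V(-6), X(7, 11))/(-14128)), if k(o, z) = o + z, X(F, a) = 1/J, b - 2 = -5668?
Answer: -87275727670889/2186562304 ≈ -39915.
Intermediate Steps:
b = -5666 (b = 2 - 5668 = -5666)
J = 16 (J = 4² = 16)
X(F, a) = 1/16
-39914 + (b/9673 + k(V(-6), X(7, 11))/(-14128)) = -39914 + (-5666/9673 + (-6 + 1/16)/(-14128)) = -39914 + (-5666*1/9673 - 95/16*(-1/14128)) = -39914 + (-5666/9673 + 95/226048) = -39914 - 1279869033/2186562304 = -87275727670889/2186562304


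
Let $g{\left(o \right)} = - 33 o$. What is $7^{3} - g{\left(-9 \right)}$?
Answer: $46$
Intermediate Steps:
$7^{3} - g{\left(-9 \right)} = 7^{3} - \left(-33\right) \left(-9\right) = 343 - 297 = 46$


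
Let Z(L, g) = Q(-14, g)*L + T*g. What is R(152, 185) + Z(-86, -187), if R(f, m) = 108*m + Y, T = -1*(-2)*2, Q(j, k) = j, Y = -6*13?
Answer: 20358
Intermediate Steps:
Y = -78
T = 4 (T = 2*2 = 4)
R(f, m) = -78 + 108*m (R(f, m) = 108*m - 78 = -78 + 108*m)
Z(L, g) = -14*L + 4*g
R(152, 185) + Z(-86, -187) = (-78 + 108*185) + (-14*(-86) + 4*(-187)) = (-78 + 19980) + (1204 - 748) = 19902 + 456 = 20358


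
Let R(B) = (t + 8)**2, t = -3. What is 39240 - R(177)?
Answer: 39215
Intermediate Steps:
R(B) = 25 (R(B) = (-3 + 8)**2 = 5**2 = 25)
39240 - R(177) = 39240 - 1*25 = 39240 - 25 = 39215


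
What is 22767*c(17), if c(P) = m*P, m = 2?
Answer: 774078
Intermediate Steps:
c(P) = 2*P
22767*c(17) = 22767*(2*17) = 22767*34 = 774078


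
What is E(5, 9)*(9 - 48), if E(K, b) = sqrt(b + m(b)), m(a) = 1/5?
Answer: -39*sqrt(230)/5 ≈ -118.29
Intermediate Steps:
m(a) = 1/5
E(K, b) = sqrt(1/5 + b) (E(K, b) = sqrt(b + 1/5) = sqrt(1/5 + b))
E(5, 9)*(9 - 48) = (sqrt(5 + 25*9)/5)*(9 - 48) = (sqrt(5 + 225)/5)*(-39) = (sqrt(230)/5)*(-39) = -39*sqrt(230)/5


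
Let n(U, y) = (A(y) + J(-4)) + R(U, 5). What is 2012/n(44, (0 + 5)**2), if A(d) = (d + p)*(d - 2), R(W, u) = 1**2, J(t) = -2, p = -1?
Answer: 2012/551 ≈ 3.6515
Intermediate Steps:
R(W, u) = 1
A(d) = (-1 + d)*(-2 + d) (A(d) = (d - 1)*(d - 2) = (-1 + d)*(-2 + d))
n(U, y) = 1 + y**2 - 3*y (n(U, y) = ((2 + y**2 - 3*y) - 2) + 1 = (y**2 - 3*y) + 1 = 1 + y**2 - 3*y)
2012/n(44, (0 + 5)**2) = 2012/(1 + ((0 + 5)**2)**2 - 3*(0 + 5)**2) = 2012/(1 + (5**2)**2 - 3*5**2) = 2012/(1 + 25**2 - 3*25) = 2012/(1 + 625 - 75) = 2012/551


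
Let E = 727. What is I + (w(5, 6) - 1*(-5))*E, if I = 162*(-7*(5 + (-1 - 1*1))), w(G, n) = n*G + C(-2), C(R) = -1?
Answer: 21316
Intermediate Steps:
w(G, n) = -1 + G*n (w(G, n) = n*G - 1 = G*n - 1 = -1 + G*n)
I = -3402 (I = 162*(-7*(5 + (-1 - 1))) = 162*(-7*(5 - 2)) = 162*(-7*3) = 162*(-21) = -3402)
I + (w(5, 6) - 1*(-5))*E = -3402 + ((-1 + 5*6) - 1*(-5))*727 = -3402 + ((-1 + 30) + 5)*727 = -3402 + (29 + 5)*727 = -3402 + 34*727 = -3402 + 24718 = 21316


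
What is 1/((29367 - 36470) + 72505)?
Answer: 1/65402 ≈ 1.5290e-5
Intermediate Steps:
1/((29367 - 36470) + 72505) = 1/(-7103 + 72505) = 1/65402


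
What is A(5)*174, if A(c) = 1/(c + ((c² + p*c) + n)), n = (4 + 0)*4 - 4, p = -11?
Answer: -174/13 ≈ -13.385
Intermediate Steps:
n = 12 (n = 4*4 - 4 = 16 - 4 = 12)
A(c) = 1/(12 + c² - 10*c) (A(c) = 1/(c + ((c² - 11*c) + 12)) = 1/(c + (12 + c² - 11*c)) = 1/(12 + c² - 10*c))
A(5)*174 = 174/(12 + 5² - 10*5) = 174/(12 + 25 - 50) = 174/(-13) = -1/13*174 = -174/13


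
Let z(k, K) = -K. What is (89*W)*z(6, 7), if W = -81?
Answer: 50463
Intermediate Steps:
(89*W)*z(6, 7) = (89*(-81))*(-1*7) = -7209*(-7) = 50463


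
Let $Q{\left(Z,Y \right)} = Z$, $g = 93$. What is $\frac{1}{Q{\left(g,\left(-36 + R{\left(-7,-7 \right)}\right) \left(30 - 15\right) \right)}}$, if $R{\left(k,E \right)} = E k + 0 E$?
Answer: $\frac{1}{93} \approx 0.010753$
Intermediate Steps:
$R{\left(k,E \right)} = E k$ ($R{\left(k,E \right)} = E k + 0 = E k$)
$\frac{1}{Q{\left(g,\left(-36 + R{\left(-7,-7 \right)}\right) \left(30 - 15\right) \right)}} = \frac{1}{93}$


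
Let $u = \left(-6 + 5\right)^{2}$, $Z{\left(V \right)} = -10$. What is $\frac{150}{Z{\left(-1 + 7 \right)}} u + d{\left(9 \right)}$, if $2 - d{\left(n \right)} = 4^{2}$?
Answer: $-29$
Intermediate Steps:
$d{\left(n \right)} = -14$ ($d{\left(n \right)} = 2 - 4^{2} = 2 - 16 = -14$)
$u = 1$ ($u = \left(-1\right)^{2} = 1$)
$\frac{150}{Z{\left(-1 + 7 \right)}} u + d{\left(9 \right)} = \frac{150}{-10} \cdot 1 - 14 = 150 \left(- \frac{1}{10}\right) 1 - 14 = \left(-15\right) 1 - 14 = -15 - 14 = -29$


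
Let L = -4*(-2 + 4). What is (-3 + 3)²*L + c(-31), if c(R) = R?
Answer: -31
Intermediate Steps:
L = -8 (L = -4*2 = -8)
(-3 + 3)²*L + c(-31) = (-3 + 3)²*(-8) - 31 = 0²*(-8) - 31 = 0*(-8) - 31 = 0 - 31 = -31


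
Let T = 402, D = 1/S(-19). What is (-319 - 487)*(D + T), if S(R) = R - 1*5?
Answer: -3887741/12 ≈ -3.2398e+5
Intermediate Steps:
S(R) = -5 + R (S(R) = R - 5 = -5 + R)
D = -1/24 (D = 1/(-5 - 19) = 1/(-24) = -1/24 ≈ -0.041667)
(-319 - 487)*(D + T) = (-319 - 487)*(-1/24 + 402) = -806*9647/24 = -3887741/12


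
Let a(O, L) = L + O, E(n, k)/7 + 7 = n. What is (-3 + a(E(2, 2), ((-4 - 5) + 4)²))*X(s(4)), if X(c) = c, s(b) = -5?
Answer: 65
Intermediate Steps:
E(n, k) = -49 + 7*n
(-3 + a(E(2, 2), ((-4 - 5) + 4)²))*X(s(4)) = (-3 + (((-4 - 5) + 4)² + (-49 + 7*2)))*(-5) = (-3 + ((-9 + 4)² + (-49 + 14)))*(-5) = (-3 + ((-5)² - 35))*(-5) = (-3 + (25 - 35))*(-5) = (-3 - 10)*(-5) = -13*(-5) = 65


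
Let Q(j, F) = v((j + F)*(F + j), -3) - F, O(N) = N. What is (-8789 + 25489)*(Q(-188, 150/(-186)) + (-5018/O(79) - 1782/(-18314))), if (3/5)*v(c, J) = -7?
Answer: -83456992005700/67276479 ≈ -1.2405e+6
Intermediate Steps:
v(c, J) = -35/3 (v(c, J) = (5/3)*(-7) = -35/3)
Q(j, F) = -35/3 - F
(-8789 + 25489)*(Q(-188, 150/(-186)) + (-5018/O(79) - 1782/(-18314))) = (-8789 + 25489)*((-35/3 - 150/(-186)) + (-5018/79 - 1782/(-18314))) = 16700*((-35/3 - 150*(-1)/186) + (-5018*1/79 - 1782*(-1/18314))) = 16700*((-35/3 - 1*(-25/31)) + (-5018/79 + 891/9157)) = 16700*((-35/3 + 25/31) - 45879437/723403) = 16700*(-1010/93 - 45879437/723403) = 16700*(-4997424671/67276479) = -83456992005700/67276479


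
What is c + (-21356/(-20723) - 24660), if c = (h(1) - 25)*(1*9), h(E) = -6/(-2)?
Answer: -515110978/20723 ≈ -24857.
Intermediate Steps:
h(E) = 3 (h(E) = -6*(-½) = 3)
c = -198 (c = (3 - 25)*(1*9) = -22*9 = -198)
c + (-21356/(-20723) - 24660) = -198 + (-21356/(-20723) - 24660) = -198 + (-21356*(-1/20723) - 24660) = -198 + (21356/20723 - 24660) = -198 - 511007824/20723 = -515110978/20723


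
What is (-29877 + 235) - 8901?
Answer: -38543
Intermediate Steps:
(-29877 + 235) - 8901 = -29642 - 8901 = -38543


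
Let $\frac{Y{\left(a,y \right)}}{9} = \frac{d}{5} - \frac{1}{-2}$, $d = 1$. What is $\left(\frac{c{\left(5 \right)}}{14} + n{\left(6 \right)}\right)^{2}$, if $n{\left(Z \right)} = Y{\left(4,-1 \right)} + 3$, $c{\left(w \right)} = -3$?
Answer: $\frac{101124}{1225} \approx 82.55$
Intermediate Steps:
$Y{\left(a,y \right)} = \frac{63}{10}$ ($Y{\left(a,y \right)} = 9 \left(1 \cdot \frac{1}{5} - \frac{1}{-2}\right) = 9 \left(1 \cdot \frac{1}{5} - - \frac{1}{2}\right) = 9 \left(\frac{1}{5} + \frac{1}{2}\right) = 9 \cdot \frac{7}{10} = \frac{63}{10}$)
$n{\left(Z \right)} = \frac{93}{10}$ ($n{\left(Z \right)} = \frac{63}{10} + 3 = \frac{93}{10}$)
$\left(\frac{c{\left(5 \right)}}{14} + n{\left(6 \right)}\right)^{2} = \left(- \frac{3}{14} + \frac{93}{10}\right)^{2} = \left(\frac{318}{35}\right)^{2} = \frac{101124}{1225}$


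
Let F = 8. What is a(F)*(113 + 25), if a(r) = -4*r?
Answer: -4416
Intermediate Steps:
a(F)*(113 + 25) = (-4*8)*(113 + 25) = -32*138 = -4416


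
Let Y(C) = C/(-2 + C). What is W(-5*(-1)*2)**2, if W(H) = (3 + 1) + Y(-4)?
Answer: 196/9 ≈ 21.778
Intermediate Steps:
W(H) = 14/3 (W(H) = (3 + 1) - 4/(-2 - 4) = 4 - 4/(-6) = 4 - 4*(-1/6) = 4 + 2/3 = 14/3)
W(-5*(-1)*2)**2 = (14/3)**2 = 196/9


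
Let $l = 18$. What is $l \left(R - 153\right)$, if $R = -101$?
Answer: $-4572$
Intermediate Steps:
$l \left(R - 153\right) = 18 \left(-101 - 153\right) = 18 \left(-254\right) = -4572$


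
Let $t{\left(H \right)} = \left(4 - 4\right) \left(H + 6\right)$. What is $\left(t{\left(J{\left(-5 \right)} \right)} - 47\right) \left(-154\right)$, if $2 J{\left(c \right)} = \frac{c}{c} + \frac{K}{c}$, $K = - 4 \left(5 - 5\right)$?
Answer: $7238$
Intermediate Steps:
$K = 0$ ($K = \left(-4\right) 0 = 0$)
$J{\left(c \right)} = \frac{1}{2}$ ($J{\left(c \right)} = \frac{\frac{c}{c} + \frac{0}{c}}{2} = \frac{1 + 0}{2} = \frac{1}{2} \cdot 1 = \frac{1}{2}$)
$t{\left(H \right)} = 0$ ($t{\left(H \right)} = 0 \left(6 + H\right) = 0$)
$\left(t{\left(J{\left(-5 \right)} \right)} - 47\right) \left(-154\right) = \left(0 - 47\right) \left(-154\right) = \left(-47\right) \left(-154\right) = 7238$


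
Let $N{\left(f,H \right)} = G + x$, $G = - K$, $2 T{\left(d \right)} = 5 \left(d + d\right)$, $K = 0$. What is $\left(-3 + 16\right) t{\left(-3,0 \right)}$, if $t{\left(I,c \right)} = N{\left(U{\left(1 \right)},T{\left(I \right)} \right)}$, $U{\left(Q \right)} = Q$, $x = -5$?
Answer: $-65$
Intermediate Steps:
$T{\left(d \right)} = 5 d$ ($T{\left(d \right)} = \frac{5 \left(d + d\right)}{2} = \frac{5 \cdot 2 d}{2} = \frac{10 d}{2} = 5 d$)
$G = 0$ ($G = \left(-1\right) 0 = 0$)
$N{\left(f,H \right)} = -5$ ($N{\left(f,H \right)} = 0 - 5 = -5$)
$t{\left(I,c \right)} = -5$
$\left(-3 + 16\right) t{\left(-3,0 \right)} = \left(-3 + 16\right) \left(-5\right) = 13 \left(-5\right) = -65$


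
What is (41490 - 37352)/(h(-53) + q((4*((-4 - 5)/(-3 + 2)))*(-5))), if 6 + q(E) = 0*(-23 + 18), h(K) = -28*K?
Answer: 2069/739 ≈ 2.7997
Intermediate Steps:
q(E) = -6 (q(E) = -6 + 0*(-23 + 18) = -6 + 0*(-5) = -6 + 0 = -6)
(41490 - 37352)/(h(-53) + q((4*((-4 - 5)/(-3 + 2)))*(-5))) = (41490 - 37352)/(-28*(-53) - 6) = 4138/(1484 - 6) = 4138/1478 = 4138*(1/1478) = 2069/739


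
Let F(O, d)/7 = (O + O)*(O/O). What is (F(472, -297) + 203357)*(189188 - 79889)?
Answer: 22948964535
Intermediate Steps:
F(O, d) = 14*O (F(O, d) = 7*((O + O)*(O/O)) = 7*((2*O)*1) = 7*(2*O) = 14*O)
(F(472, -297) + 203357)*(189188 - 79889) = (14*472 + 203357)*(189188 - 79889) = (6608 + 203357)*109299 = 209965*109299 = 22948964535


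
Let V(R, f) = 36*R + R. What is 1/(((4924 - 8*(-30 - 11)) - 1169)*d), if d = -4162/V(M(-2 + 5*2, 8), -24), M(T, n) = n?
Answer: -148/8496723 ≈ -1.7418e-5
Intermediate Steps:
V(R, f) = 37*R
d = -2081/148 (d = -4162/(37*8) = -4162/296 = -4162*1/296 = -2081/148 ≈ -14.061)
1/(((4924 - 8*(-30 - 11)) - 1169)*d) = 1/(((4924 - 8*(-30 - 11)) - 1169)*(-2081/148)) = -148/2081/((4924 - 8*(-41)) - 1169) = -148/2081/((4924 + 328) - 1169) = -148/2081/(5252 - 1169) = -148/2081/4083 = (1/4083)*(-148/2081) = -148/8496723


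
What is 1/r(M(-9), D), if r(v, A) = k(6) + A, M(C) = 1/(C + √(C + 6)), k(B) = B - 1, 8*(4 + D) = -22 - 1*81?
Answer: -8/95 ≈ -0.084211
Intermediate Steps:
D = -135/8 (D = -4 + (-22 - 1*81)/8 = -4 + (-22 - 81)/8 = -4 + (⅛)*(-103) = -4 - 103/8 = -135/8 ≈ -16.875)
k(B) = -1 + B
M(C) = 1/(C + √(6 + C))
r(v, A) = 5 + A (r(v, A) = (-1 + 6) + A = 5 + A)
1/r(M(-9), D) = 1/(5 - 135/8) = 1/(-95/8) = -8/95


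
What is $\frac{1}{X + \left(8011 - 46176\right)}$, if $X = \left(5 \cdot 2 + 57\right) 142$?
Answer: $- \frac{1}{28651} \approx -3.4903 \cdot 10^{-5}$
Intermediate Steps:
$X = 9514$ ($X = \left(10 + 57\right) 142 = 67 \cdot 142 = 9514$)
$\frac{1}{X + \left(8011 - 46176\right)} = \frac{1}{9514 + \left(8011 - 46176\right)} = \frac{1}{9514 - 38165} = \frac{1}{-28651} = - \frac{1}{28651}$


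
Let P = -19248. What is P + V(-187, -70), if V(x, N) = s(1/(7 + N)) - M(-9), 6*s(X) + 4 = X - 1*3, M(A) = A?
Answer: -3636392/189 ≈ -19240.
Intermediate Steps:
s(X) = -7/6 + X/6 (s(X) = -⅔ + (X - 1*3)/6 = -⅔ + (X - 3)/6 = -⅔ + (-3 + X)/6 = -⅔ + (-½ + X/6) = -7/6 + X/6)
V(x, N) = 47/6 + 1/(6*(7 + N)) (V(x, N) = (-7/6 + 1/(6*(7 + N))) - 1*(-9) = (-7/6 + 1/(6*(7 + N))) + 9 = 47/6 + 1/(6*(7 + N)))
P + V(-187, -70) = -19248 + (330 + 47*(-70))/(6*(7 - 70)) = -19248 + (⅙)*(330 - 3290)/(-63) = -19248 + (⅙)*(-1/63)*(-2960) = -19248 + 1480/189 = -3636392/189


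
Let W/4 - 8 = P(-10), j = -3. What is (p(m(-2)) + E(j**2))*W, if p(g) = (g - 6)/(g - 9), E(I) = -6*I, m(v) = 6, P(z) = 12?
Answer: -4320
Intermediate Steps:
W = 80 (W = 32 + 4*12 = 32 + 48 = 80)
p(g) = (-6 + g)/(-9 + g)
(p(m(-2)) + E(j**2))*W = ((-6 + 6)/(-9 + 6) - 6*(-3)**2)*80 = (0/(-3) - 6*9)*80 = (-1/3*0 - 54)*80 = (0 - 54)*80 = -54*80 = -4320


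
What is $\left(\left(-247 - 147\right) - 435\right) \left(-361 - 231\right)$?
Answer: $490768$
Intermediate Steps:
$\left(\left(-247 - 147\right) - 435\right) \left(-361 - 231\right) = \left(-394 - 435\right) \left(-592\right) = \left(-829\right) \left(-592\right) = 490768$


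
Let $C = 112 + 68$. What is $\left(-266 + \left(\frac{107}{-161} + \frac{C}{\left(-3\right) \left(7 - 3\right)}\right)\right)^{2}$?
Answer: $\frac{2056441104}{25921} \approx 79335.0$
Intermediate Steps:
$C = 180$
$\left(-266 + \left(\frac{107}{-161} + \frac{C}{\left(-3\right) \left(7 - 3\right)}\right)\right)^{2} = \left(-266 + \left(\frac{107}{-161} + \frac{180}{\left(-3\right) \left(7 - 3\right)}\right)\right)^{2} = \left(-266 + \left(107 \left(- \frac{1}{161}\right) + \frac{180}{\left(-3\right) 4}\right)\right)^{2} = \left(-266 + \left(- \frac{107}{161} + \frac{180}{-12}\right)\right)^{2} = \left(-266 + \left(- \frac{107}{161} + 180 \left(- \frac{1}{12}\right)\right)\right)^{2} = \left(-266 - \frac{2522}{161}\right)^{2} = \left(- \frac{45348}{161}\right)^{2} = \frac{2056441104}{25921}$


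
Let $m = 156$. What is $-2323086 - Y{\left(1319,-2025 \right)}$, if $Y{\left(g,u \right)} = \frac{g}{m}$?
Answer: $- \frac{362402735}{156} \approx -2.3231 \cdot 10^{6}$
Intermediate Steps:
$Y{\left(g,u \right)} = \frac{g}{156}$
$-2323086 - Y{\left(1319,-2025 \right)} = -2323086 - \frac{1}{156} \cdot 1319 = -2323086 - \frac{1319}{156} = - \frac{362402735}{156}$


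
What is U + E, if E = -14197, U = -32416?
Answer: -46613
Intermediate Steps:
U + E = -32416 - 14197 = -46613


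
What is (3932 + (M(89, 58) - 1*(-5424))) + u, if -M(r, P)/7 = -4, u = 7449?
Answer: 16833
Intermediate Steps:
M(r, P) = 28 (M(r, P) = -7*(-4) = 28)
(3932 + (M(89, 58) - 1*(-5424))) + u = (3932 + (28 - 1*(-5424))) + 7449 = (3932 + (28 + 5424)) + 7449 = (3932 + 5452) + 7449 = 9384 + 7449 = 16833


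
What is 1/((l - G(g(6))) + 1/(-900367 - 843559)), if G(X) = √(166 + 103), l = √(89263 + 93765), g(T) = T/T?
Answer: 1743926/(-1 - 1743926*√269 + 3487852*√45757) ≈ 0.0024306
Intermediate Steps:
g(T) = 1
l = 2*√45757 (l = √183028 = 2*√45757 ≈ 427.82)
G(X) = √269
1/((l - G(g(6))) + 1/(-900367 - 843559)) = 1/((2*√45757 - √269) + 1/(-900367 - 843559)) = 1/((-√269 + 2*√45757) + 1/(-1743926)) = 1/((-√269 + 2*√45757) - 1/1743926) = 1/(-1/1743926 - √269 + 2*√45757)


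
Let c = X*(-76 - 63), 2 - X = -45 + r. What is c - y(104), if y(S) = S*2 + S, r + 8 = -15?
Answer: -10042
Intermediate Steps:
r = -23 (r = -8 - 15 = -23)
X = 70 (X = 2 - (-45 - 23) = 2 - 1*(-68) = 2 + 68 = 70)
c = -9730 (c = 70*(-76 - 63) = 70*(-139) = -9730)
y(S) = 3*S (y(S) = 2*S + S = 3*S)
c - y(104) = -9730 - 3*104 = -9730 - 1*312 = -9730 - 312 = -10042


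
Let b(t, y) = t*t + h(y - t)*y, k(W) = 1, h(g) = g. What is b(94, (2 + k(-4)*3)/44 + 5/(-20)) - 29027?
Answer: -9766231/484 ≈ -20178.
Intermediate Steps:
b(t, y) = t**2 + y*(y - t) (b(t, y) = t*t + (y - t)*y = t**2 + y*(y - t))
b(94, (2 + k(-4)*3)/44 + 5/(-20)) - 29027 = (94**2 - ((2 + 1*3)/44 + 5/(-20))*(94 - ((2 + 1*3)/44 + 5/(-20)))) - 29027 = (8836 - ((2 + 3)*(1/44) + 5*(-1/20))*(94 - ((2 + 3)*(1/44) + 5*(-1/20)))) - 29027 = (8836 - (5*(1/44) - 1/4)*(94 - (5*(1/44) - 1/4))) - 29027 = (8836 - (5/44 - 1/4)*(94 - (5/44 - 1/4))) - 29027 = (8836 - 1*(-3/22)*(94 - 1*(-3/22))) - 29027 = (8836 - 1*(-3/22)*(94 + 3/22)) - 29027 = (8836 - 1*(-3/22)*2071/22) - 29027 = (8836 + 6213/484) - 29027 = 4282837/484 - 29027 = -9766231/484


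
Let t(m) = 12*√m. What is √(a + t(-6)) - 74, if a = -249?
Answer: -74 + √(-249 + 12*I*√6) ≈ -73.07 + 15.807*I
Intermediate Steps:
√(a + t(-6)) - 74 = √(-249 + 12*√(-6)) - 74 = √(-249 + 12*(I*√6)) - 74 = √(-249 + 12*I*√6) - 74 = -74 + √(-249 + 12*I*√6)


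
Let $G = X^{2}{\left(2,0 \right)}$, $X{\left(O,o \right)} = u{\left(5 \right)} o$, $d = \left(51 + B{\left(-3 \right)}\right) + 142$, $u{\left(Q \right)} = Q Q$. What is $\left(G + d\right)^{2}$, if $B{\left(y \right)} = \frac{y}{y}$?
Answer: $37636$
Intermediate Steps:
$u{\left(Q \right)} = Q^{2}$
$B{\left(y \right)} = 1$
$d = 194$ ($d = \left(51 + 1\right) + 142 = 52 + 142 = 194$)
$X{\left(O,o \right)} = 25 o$ ($X{\left(O,o \right)} = 5^{2} o = 25 o$)
$G = 0$ ($G = \left(25 \cdot 0\right)^{2} = 0^{2} = 0$)
$\left(G + d\right)^{2} = \left(0 + 194\right)^{2} = 194^{2} = 37636$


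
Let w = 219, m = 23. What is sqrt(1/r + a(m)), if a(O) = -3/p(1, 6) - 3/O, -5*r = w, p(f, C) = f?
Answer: I*sqrt(80002671)/5037 ≈ 1.7757*I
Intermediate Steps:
r = -219/5 (r = -1/5*219 = -219/5 ≈ -43.800)
a(O) = -3 - 3/O (a(O) = -3/1 - 3/O = -3*1 - 3/O = -3 - 3/O)
sqrt(1/r + a(m)) = sqrt(1/(-219/5) + (-3 - 3/23)) = sqrt(-5/219 + (-3 - 3*1/23)) = sqrt(-5/219 + (-3 - 3/23)) = sqrt(-5/219 - 72/23) = sqrt(-15883/5037) = I*sqrt(80002671)/5037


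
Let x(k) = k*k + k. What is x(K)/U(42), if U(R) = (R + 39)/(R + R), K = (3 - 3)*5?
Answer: 0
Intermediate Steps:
K = 0 (K = 0*5 = 0)
U(R) = (39 + R)/(2*R) (U(R) = (39 + R)/((2*R)) = (39 + R)*(1/(2*R)) = (39 + R)/(2*R))
x(k) = k + k**2 (x(k) = k**2 + k = k + k**2)
x(K)/U(42) = (0*(1 + 0))/(((1/2)*(39 + 42)/42)) = (0*1)/(((1/2)*(1/42)*81)) = 0/(27/28) = 0*(28/27) = 0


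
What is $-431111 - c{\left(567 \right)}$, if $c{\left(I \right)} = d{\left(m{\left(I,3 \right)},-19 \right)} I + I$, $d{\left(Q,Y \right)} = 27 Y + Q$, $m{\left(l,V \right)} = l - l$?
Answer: $-140807$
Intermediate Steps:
$m{\left(l,V \right)} = 0$
$d{\left(Q,Y \right)} = Q + 27 Y$
$c{\left(I \right)} = - 512 I$ ($c{\left(I \right)} = \left(0 + 27 \left(-19\right)\right) I + I = \left(0 - 513\right) I + I = - 513 I + I = - 512 I$)
$-431111 - c{\left(567 \right)} = -431111 - \left(-512\right) 567 = -431111 - -290304 = -431111 + 290304 = -140807$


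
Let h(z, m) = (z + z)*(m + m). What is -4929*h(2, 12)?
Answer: -473184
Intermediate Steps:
h(z, m) = 4*m*z (h(z, m) = (2*z)*(2*m) = 4*m*z)
-4929*h(2, 12) = -19716*12*2 = -4929*96 = -473184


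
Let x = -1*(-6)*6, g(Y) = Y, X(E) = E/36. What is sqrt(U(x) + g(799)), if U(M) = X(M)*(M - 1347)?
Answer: 16*I*sqrt(2) ≈ 22.627*I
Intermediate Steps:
X(E) = E/36 (X(E) = E*(1/36) = E/36)
x = 36 (x = 6*6 = 36)
U(M) = M*(-1347 + M)/36 (U(M) = (M/36)*(M - 1347) = (M/36)*(-1347 + M) = M*(-1347 + M)/36)
sqrt(U(x) + g(799)) = sqrt((1/36)*36*(-1347 + 36) + 799) = sqrt((1/36)*36*(-1311) + 799) = sqrt(-1311 + 799) = sqrt(-512) = 16*I*sqrt(2)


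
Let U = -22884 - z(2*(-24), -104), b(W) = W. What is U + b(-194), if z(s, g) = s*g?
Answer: -28070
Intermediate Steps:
z(s, g) = g*s
U = -27876 (U = -22884 - (-104)*2*(-24) = -22884 - (-104)*(-48) = -22884 - 1*4992 = -22884 - 4992 = -27876)
U + b(-194) = -27876 - 194 = -28070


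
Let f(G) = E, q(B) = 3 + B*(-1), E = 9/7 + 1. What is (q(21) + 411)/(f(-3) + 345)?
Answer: 2751/2431 ≈ 1.1316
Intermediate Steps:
E = 16/7 (E = 9*(1/7) + 1 = 9/7 + 1 = 16/7 ≈ 2.2857)
q(B) = 3 - B
f(G) = 16/7
(q(21) + 411)/(f(-3) + 345) = ((3 - 1*21) + 411)/(16/7 + 345) = ((3 - 21) + 411)/(2431/7) = (-18 + 411)*(7/2431) = 393*(7/2431) = 2751/2431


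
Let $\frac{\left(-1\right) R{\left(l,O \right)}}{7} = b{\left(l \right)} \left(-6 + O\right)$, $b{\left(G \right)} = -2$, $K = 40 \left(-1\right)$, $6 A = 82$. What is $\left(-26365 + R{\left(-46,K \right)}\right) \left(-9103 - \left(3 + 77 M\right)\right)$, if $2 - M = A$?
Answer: $221680869$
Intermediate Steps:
$A = \frac{41}{3}$ ($A = \frac{1}{6} \cdot 82 = \frac{41}{3} \approx 13.667$)
$K = -40$
$M = - \frac{35}{3}$ ($M = 2 - \frac{41}{3} = - \frac{35}{3} \approx -11.667$)
$R{\left(l,O \right)} = -84 + 14 O$ ($R{\left(l,O \right)} = - 7 \left(- 2 \left(-6 + O\right)\right) = - 7 \left(12 - 2 O\right) = -84 + 14 O$)
$\left(-26365 + R{\left(-46,K \right)}\right) \left(-9103 - \left(3 + 77 M\right)\right) = \left(-26365 + \left(-84 + 14 \left(-40\right)\right)\right) \left(-9103 - \left(- \frac{2695}{3} + \frac{93}{31}\right)\right) = \left(-26365 - 644\right) \left(-9103 + \left(\frac{2695}{3} - 3\right)\right) = - 27009 \left(-9103 + \frac{2686}{3}\right) = \left(-27009\right) \left(- \frac{24623}{3}\right) = 221680869$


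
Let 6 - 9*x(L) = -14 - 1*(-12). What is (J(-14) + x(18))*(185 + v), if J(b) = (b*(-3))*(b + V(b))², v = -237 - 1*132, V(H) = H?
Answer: -54530240/9 ≈ -6.0589e+6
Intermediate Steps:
x(L) = 8/9 (x(L) = ⅔ - (-14 - 1*(-12))/9 = ⅔ - (-14 + 12)/9 = ⅔ - ⅑*(-2) = ⅔ + 2/9 = 8/9)
v = -369 (v = -237 - 132 = -369)
J(b) = -12*b³ (J(b) = (b*(-3))*(b + b)² = (-3*b)*(2*b)² = (-3*b)*(4*b²) = -12*b³)
(J(-14) + x(18))*(185 + v) = (-12*(-14)³ + 8/9)*(185 - 369) = (-12*(-2744) + 8/9)*(-184) = (32928 + 8/9)*(-184) = (296360/9)*(-184) = -54530240/9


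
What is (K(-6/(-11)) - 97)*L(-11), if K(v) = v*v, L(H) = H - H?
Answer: 0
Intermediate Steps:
L(H) = 0
K(v) = v²
(K(-6/(-11)) - 97)*L(-11) = ((-6/(-11))² - 97)*0 = ((-6*(-1/11))² - 97)*0 = ((6/11)² - 97)*0 = (36/121 - 97)*0 = -11701/121*0 = 0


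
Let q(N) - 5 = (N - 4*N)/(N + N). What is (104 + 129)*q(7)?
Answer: 1631/2 ≈ 815.50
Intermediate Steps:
q(N) = 7/2 (q(N) = 5 + (N - 4*N)/(N + N) = 5 + (-3*N)/((2*N)) = 5 + (-3*N)*(1/(2*N)) = 5 - 3/2 = 7/2)
(104 + 129)*q(7) = (104 + 129)*(7/2) = 233*(7/2) = 1631/2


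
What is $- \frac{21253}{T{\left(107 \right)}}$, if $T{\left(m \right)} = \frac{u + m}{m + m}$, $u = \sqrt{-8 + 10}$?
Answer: $- \frac{486651194}{11447} + \frac{4548142 \sqrt{2}}{11447} \approx -41952.0$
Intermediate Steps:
$u = \sqrt{2} \approx 1.4142$
$T{\left(m \right)} = \frac{m + \sqrt{2}}{2 m}$ ($T{\left(m \right)} = \frac{\sqrt{2} + m}{m + m} = \frac{m + \sqrt{2}}{2 m}$)
$- \frac{21253}{T{\left(107 \right)}} = - \frac{21253}{\frac{1}{2} \cdot \frac{1}{107} \left(107 + \sqrt{2}\right)} = - \frac{21253}{\frac{1}{2} + \frac{\sqrt{2}}{214}}$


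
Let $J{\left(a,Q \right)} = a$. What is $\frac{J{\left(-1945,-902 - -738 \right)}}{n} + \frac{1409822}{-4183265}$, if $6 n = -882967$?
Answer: $- \frac{1196007599324}{3693684947255} \approx -0.3238$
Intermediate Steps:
$n = - \frac{882967}{6}$ ($n = \frac{1}{6} \left(-882967\right) = - \frac{882967}{6} \approx -1.4716 \cdot 10^{5}$)
$\frac{J{\left(-1945,-902 - -738 \right)}}{n} + \frac{1409822}{-4183265} = - \frac{1945}{- \frac{882967}{6}} + \frac{1409822}{-4183265} = \left(-1945\right) \left(- \frac{6}{882967}\right) + 1409822 \left(- \frac{1}{4183265}\right) = \frac{11670}{882967} - \frac{1409822}{4183265} = - \frac{1196007599324}{3693684947255}$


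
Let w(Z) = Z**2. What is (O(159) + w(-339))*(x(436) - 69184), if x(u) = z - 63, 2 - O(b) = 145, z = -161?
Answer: -7966511424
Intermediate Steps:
O(b) = -143 (O(b) = 2 - 1*145 = 2 - 145 = -143)
x(u) = -224 (x(u) = -161 - 63 = -224)
(O(159) + w(-339))*(x(436) - 69184) = (-143 + (-339)**2)*(-224 - 69184) = (-143 + 114921)*(-69408) = 114778*(-69408) = -7966511424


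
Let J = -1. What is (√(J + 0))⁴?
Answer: 1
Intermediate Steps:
(√(J + 0))⁴ = (√(-1 + 0))⁴ = (√(-1))⁴ = I⁴ = 1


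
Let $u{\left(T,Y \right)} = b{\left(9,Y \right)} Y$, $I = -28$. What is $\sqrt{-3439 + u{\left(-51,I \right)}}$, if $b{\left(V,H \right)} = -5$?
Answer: $i \sqrt{3299} \approx 57.437 i$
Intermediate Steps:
$u{\left(T,Y \right)} = - 5 Y$
$\sqrt{-3439 + u{\left(-51,I \right)}} = \sqrt{-3439 - -140} = \sqrt{-3439 + 140} = \sqrt{-3299} = i \sqrt{3299}$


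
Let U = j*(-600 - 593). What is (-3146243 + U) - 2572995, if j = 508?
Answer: -6325282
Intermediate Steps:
U = -606044 (U = 508*(-600 - 593) = 508*(-1193) = -606044)
(-3146243 + U) - 2572995 = (-3146243 - 606044) - 2572995 = -3752287 - 2572995 = -6325282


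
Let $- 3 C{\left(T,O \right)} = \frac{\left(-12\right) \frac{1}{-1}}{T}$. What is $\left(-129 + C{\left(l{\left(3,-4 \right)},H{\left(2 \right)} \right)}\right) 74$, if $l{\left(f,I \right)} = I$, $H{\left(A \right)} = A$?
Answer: $-9472$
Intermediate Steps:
$C{\left(T,O \right)} = - \frac{4}{T}$ ($C{\left(T,O \right)} = - \frac{- \frac{12}{-1} \frac{1}{T}}{3} = - \frac{\left(-12\right) \left(-1\right) \frac{1}{T}}{3} = - \frac{12 \frac{1}{T}}{3} = - \frac{4}{T}$)
$\left(-129 + C{\left(l{\left(3,-4 \right)},H{\left(2 \right)} \right)}\right) 74 = \left(-129 - \frac{4}{-4}\right) 74 = \left(-129 - -1\right) 74 = \left(-129 + 1\right) 74 = \left(-128\right) 74 = -9472$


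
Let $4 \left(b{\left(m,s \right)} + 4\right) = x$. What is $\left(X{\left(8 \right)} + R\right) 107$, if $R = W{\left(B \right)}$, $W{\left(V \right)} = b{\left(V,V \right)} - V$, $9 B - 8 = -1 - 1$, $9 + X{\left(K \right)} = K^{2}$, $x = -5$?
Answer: $\frac{63023}{12} \approx 5251.9$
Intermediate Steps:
$b{\left(m,s \right)} = - \frac{21}{4}$ ($b{\left(m,s \right)} = -4 + \frac{1}{4} \left(-5\right) = -4 - \frac{5}{4} = - \frac{21}{4}$)
$X{\left(K \right)} = -9 + K^{2}$
$B = \frac{2}{3}$ ($B = \frac{8}{9} + \frac{-1 - 1}{9} = \frac{8}{9} + \frac{1}{9} \left(-2\right) = \frac{8}{9} - \frac{2}{9} = \frac{2}{3} \approx 0.66667$)
$W{\left(V \right)} = - \frac{21}{4} - V$
$R = - \frac{71}{12}$ ($R = - \frac{21}{4} - \frac{2}{3} = - \frac{71}{12} \approx -5.9167$)
$\left(X{\left(8 \right)} + R\right) 107 = \left(\left(-9 + 8^{2}\right) - \frac{71}{12}\right) 107 = \left(\left(-9 + 64\right) - \frac{71}{12}\right) 107 = \left(55 - \frac{71}{12}\right) 107 = \frac{589}{12} \cdot 107 = \frac{63023}{12}$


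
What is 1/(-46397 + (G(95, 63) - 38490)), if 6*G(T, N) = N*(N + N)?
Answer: -1/83564 ≈ -1.1967e-5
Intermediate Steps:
G(T, N) = N**2/3 (G(T, N) = (N*(N + N))/6 = (N*(2*N))/6 = (2*N**2)/6 = N**2/3)
1/(-46397 + (G(95, 63) - 38490)) = 1/(-46397 + ((1/3)*63**2 - 38490)) = 1/(-46397 + ((1/3)*3969 - 38490)) = 1/(-46397 + (1323 - 38490)) = 1/(-46397 - 37167) = 1/(-83564) = -1/83564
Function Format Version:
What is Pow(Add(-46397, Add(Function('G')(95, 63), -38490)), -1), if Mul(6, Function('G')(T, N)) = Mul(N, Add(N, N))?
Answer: Rational(-1, 83564) ≈ -1.1967e-5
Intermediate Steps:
Function('G')(T, N) = Mul(Rational(1, 3), Pow(N, 2)) (Function('G')(T, N) = Mul(Rational(1, 6), Mul(N, Add(N, N))) = Mul(Rational(1, 6), Mul(N, Mul(2, N))) = Mul(Rational(1, 6), Mul(2, Pow(N, 2))) = Mul(Rational(1, 3), Pow(N, 2)))
Pow(Add(-46397, Add(Function('G')(95, 63), -38490)), -1) = Pow(Add(-46397, Add(Mul(Rational(1, 3), Pow(63, 2)), -38490)), -1) = Pow(Add(-46397, Add(Mul(Rational(1, 3), 3969), -38490)), -1) = Pow(Add(-46397, Add(1323, -38490)), -1) = Pow(Add(-46397, -37167), -1) = Pow(-83564, -1) = Rational(-1, 83564)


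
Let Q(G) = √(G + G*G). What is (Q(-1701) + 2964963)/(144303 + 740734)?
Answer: 2964963/885037 + 90*√357/885037 ≈ 3.3520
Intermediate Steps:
Q(G) = √(G + G²)
(Q(-1701) + 2964963)/(144303 + 740734) = (√(-1701*(1 - 1701)) + 2964963)/(144303 + 740734) = (√(-1701*(-1700)) + 2964963)/885037 = (√2891700 + 2964963)*(1/885037) = (90*√357 + 2964963)*(1/885037) = (2964963 + 90*√357)*(1/885037) = 2964963/885037 + 90*√357/885037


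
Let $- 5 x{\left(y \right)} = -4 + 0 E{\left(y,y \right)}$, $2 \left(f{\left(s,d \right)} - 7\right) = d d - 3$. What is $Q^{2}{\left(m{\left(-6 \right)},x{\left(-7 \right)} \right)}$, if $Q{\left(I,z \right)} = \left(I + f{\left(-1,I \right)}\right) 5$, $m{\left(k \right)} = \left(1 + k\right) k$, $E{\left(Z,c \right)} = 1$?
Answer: $\frac{23571025}{4} \approx 5.8928 \cdot 10^{6}$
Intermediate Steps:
$m{\left(k \right)} = k \left(1 + k\right)$
$f{\left(s,d \right)} = \frac{11}{2} + \frac{d^{2}}{2}$ ($f{\left(s,d \right)} = 7 + \frac{d d - 3}{2} = 7 + \frac{d^{2} - 3}{2} = 7 + \frac{-3 + d^{2}}{2} = 7 + \left(- \frac{3}{2} + \frac{d^{2}}{2}\right) = \frac{11}{2} + \frac{d^{2}}{2}$)
$x{\left(y \right)} = \frac{4}{5}$ ($x{\left(y \right)} = - \frac{-4 + 0 \cdot 1}{5} = - \frac{-4 + 0}{5} = \left(- \frac{1}{5}\right) \left(-4\right) = \frac{4}{5}$)
$Q{\left(I,z \right)} = \frac{55}{2} + 5 I + \frac{5 I^{2}}{2}$ ($Q{\left(I,z \right)} = \left(I + \left(\frac{11}{2} + \frac{I^{2}}{2}\right)\right) 5 = \left(\frac{11}{2} + I + \frac{I^{2}}{2}\right) 5 = \frac{55}{2} + 5 I + \frac{5 I^{2}}{2}$)
$Q^{2}{\left(m{\left(-6 \right)},x{\left(-7 \right)} \right)} = \left(\frac{55}{2} + 5 \left(- 6 \left(1 - 6\right)\right) + \frac{5 \left(- 6 \left(1 - 6\right)\right)^{2}}{2}\right)^{2} = \left(\frac{55}{2} + 5 \left(\left(-6\right) \left(-5\right)\right) + \frac{5 \left(\left(-6\right) \left(-5\right)\right)^{2}}{2}\right)^{2} = \left(\frac{55}{2} + 5 \cdot 30 + \frac{5 \cdot 30^{2}}{2}\right)^{2} = \left(\frac{55}{2} + 150 + \frac{5}{2} \cdot 900\right)^{2} = \left(\frac{55}{2} + 150 + 2250\right)^{2} = \left(\frac{4855}{2}\right)^{2} = \frac{23571025}{4}$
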